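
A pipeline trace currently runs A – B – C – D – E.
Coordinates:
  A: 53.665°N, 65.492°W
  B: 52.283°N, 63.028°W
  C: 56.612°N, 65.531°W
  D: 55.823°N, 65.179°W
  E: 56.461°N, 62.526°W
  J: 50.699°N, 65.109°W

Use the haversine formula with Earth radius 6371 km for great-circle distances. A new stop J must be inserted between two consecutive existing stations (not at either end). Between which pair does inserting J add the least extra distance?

Added distance for inserting J between each consecutive pair:
A–B: 332.9 km
B–C: 377.9 km
C–D: 1137.5 km
D–E: 1053.7 km
Smallest added distance is 332.9 km, inserting between A and B.

between A and B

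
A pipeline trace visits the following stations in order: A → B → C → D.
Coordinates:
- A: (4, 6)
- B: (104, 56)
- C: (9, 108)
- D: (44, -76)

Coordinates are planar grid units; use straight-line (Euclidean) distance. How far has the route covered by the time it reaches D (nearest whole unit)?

407

Leg distances:
A→B: 111.8  (cumulative 111.8)
B→C: 108.3  (cumulative 220.1)
C→D: 187.3  (cumulative 407.4)
Cumulative distance at D ≈ 407.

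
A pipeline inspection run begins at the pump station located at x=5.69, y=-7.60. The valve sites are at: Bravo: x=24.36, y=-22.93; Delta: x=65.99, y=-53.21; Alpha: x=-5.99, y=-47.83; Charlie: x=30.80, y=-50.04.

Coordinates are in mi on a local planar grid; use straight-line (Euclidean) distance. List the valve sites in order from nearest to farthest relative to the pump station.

Distances from the pump station:
Bravo x=24.36, y=-22.93: 24.2 mi
Alpha x=-5.99, y=-47.83: 41.9 mi
Charlie x=30.80, y=-50.04: 49.3 mi
Delta x=65.99, y=-53.21: 75.6 mi

Bravo, Alpha, Charlie, Delta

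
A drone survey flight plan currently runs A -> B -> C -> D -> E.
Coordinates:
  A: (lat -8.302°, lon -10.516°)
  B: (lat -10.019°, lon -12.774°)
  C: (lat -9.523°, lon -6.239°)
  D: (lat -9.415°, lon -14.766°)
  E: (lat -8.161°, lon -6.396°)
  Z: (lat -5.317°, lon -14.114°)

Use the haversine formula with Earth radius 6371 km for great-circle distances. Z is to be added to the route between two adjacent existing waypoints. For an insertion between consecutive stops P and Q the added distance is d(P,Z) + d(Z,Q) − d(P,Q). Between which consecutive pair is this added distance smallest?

Added distance for inserting Z between each consecutive pair:
A–B: 748.0 km
B–C: 811.1 km
C–D: 512.1 km
D–E: 440.0 km
Smallest added distance is 440.0 km, inserting between D and E.

between D and E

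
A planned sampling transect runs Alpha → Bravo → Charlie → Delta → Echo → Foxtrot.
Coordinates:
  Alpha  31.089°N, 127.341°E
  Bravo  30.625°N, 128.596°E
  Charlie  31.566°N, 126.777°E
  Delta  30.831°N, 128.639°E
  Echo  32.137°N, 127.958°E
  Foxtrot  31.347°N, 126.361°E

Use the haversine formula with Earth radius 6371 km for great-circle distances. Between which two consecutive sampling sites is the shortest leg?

Alpha–Bravo

Leg distances:
Alpha→Bravo: 130.4 km
Bravo→Charlie: 202.3 km
Charlie→Delta: 195.0 km
Delta→Echo: 158.9 km
Echo→Foxtrot: 174.7 km
The shortest leg is Alpha–Bravo at 130.4 km.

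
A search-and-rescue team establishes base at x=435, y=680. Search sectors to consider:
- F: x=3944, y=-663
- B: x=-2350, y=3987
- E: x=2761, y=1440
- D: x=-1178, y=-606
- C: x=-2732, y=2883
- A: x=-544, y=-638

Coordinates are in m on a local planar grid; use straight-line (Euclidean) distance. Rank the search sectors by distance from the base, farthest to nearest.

Computing each straight-line distance from x=435, y=680:
B x=-2350, y=3987: 4323.5 m
C x=-2732, y=2883: 3857.9 m
F x=3944, y=-663: 3757.2 m
E x=2761, y=1440: 2447.0 m
D x=-1178, y=-606: 2062.9 m
A x=-544, y=-638: 1641.8 m

B, C, F, E, D, A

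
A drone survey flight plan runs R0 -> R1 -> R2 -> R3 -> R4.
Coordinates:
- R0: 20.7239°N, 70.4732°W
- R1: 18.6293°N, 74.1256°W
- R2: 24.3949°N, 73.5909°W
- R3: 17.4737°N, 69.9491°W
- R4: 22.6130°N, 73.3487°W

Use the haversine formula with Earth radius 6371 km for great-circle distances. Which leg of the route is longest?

R2–R3

Leg distances:
R0→R1: 447.7 km
R1→R2: 643.5 km
R2→R3: 857.4 km
R3→R4: 672.7 km
The longest leg is R2–R3 at 857.4 km.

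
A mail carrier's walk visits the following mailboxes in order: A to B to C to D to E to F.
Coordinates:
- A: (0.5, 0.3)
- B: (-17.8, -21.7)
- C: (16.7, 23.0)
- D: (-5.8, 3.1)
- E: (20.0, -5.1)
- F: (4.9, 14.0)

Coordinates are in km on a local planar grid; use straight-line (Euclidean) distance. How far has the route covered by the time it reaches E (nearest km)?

142 km

Leg distances:
A→B: 28.6 km  (cumulative 28.6 km)
B→C: 56.5 km  (cumulative 85.1 km)
C→D: 30.0 km  (cumulative 115.1 km)
D→E: 27.1 km  (cumulative 142.2 km)
Cumulative distance at E ≈ 142 km.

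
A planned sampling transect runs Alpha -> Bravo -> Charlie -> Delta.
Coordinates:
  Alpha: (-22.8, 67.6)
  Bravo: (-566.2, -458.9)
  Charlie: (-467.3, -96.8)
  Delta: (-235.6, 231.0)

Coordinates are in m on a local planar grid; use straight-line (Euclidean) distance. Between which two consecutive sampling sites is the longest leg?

Alpha–Bravo

Leg distances:
Alpha→Bravo: 756.6 m
Bravo→Charlie: 375.4 m
Charlie→Delta: 401.4 m
The longest leg is Alpha–Bravo at 756.6 m.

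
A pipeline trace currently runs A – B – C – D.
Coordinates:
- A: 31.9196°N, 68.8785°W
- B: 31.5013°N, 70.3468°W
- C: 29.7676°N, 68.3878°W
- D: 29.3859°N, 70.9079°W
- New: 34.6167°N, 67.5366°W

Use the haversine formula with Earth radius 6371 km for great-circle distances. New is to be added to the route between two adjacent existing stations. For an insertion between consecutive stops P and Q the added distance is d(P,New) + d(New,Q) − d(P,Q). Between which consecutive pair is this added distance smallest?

Added distance for inserting New between each consecutive pair:
A–B: 612.6 km
B–C: 710.5 km
C–D: 960.5 km
Smallest added distance is 612.6 km, inserting between A and B.

between A and B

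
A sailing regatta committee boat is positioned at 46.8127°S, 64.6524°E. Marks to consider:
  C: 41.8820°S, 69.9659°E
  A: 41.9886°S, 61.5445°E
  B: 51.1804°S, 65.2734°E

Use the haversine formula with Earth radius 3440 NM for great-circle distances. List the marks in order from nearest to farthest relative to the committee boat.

Distance from the committee boat at 46.8127°S, 64.6524°E to each:
B 51.1804°S, 65.2734°E: 263.4 NM
A 41.9886°S, 61.5445°E: 318.8 NM
C 41.8820°S, 69.9659°E: 373.6 NM

B, A, C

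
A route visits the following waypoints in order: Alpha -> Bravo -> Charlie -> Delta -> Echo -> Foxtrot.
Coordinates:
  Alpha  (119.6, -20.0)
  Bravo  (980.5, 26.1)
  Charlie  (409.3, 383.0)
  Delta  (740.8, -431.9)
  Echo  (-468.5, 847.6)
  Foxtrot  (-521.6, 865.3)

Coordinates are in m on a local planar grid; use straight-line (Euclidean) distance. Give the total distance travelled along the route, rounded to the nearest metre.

Leg distances:
Alpha→Bravo: 862.1 m  (cumulative 862.1 m)
Bravo→Charlie: 673.5 m  (cumulative 1535.7 m)
Charlie→Delta: 879.7 m  (cumulative 2415.4 m)
Delta→Echo: 1760.5 m  (cumulative 4176.0 m)
Echo→Foxtrot: 56.0 m  (cumulative 4231.9 m)
Total route length ≈ 4232 m.

4232 m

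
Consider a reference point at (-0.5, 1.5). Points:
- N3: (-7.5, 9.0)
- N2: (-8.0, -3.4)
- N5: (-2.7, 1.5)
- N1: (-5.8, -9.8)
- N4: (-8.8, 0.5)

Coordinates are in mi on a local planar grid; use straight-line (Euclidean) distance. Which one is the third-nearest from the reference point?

Distances from the reference point ((-0.5, 1.5)):
N5: 2.2 mi
N4: 8.4 mi
N2: 9.0 mi
N3: 10.3 mi
N1: 12.5 mi
The third-nearest is N2 at 9.0 mi.

N2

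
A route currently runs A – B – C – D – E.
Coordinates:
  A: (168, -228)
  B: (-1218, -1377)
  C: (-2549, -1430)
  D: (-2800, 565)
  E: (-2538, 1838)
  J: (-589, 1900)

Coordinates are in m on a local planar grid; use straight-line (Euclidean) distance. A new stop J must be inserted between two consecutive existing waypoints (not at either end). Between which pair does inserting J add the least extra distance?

between D and E

Added distance for inserting J between each consecutive pair:
A–B: 3795.1 m
B–C: 5868.8 m
C–D: 4436.1 m
D–E: 3233.1 m
Smallest added distance is 3233.1 m, inserting between D and E.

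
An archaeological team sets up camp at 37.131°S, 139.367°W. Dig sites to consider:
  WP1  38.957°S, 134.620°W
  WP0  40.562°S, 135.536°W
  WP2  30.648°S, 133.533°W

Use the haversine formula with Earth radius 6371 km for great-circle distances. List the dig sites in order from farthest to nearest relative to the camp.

WP2, WP0, WP1

Distances from the camp:
WP2 30.648°S, 133.533°W: 899.4 km
WP0 40.562°S, 135.536°W: 505.5 km
WP1 38.957°S, 134.620°W: 462.5 km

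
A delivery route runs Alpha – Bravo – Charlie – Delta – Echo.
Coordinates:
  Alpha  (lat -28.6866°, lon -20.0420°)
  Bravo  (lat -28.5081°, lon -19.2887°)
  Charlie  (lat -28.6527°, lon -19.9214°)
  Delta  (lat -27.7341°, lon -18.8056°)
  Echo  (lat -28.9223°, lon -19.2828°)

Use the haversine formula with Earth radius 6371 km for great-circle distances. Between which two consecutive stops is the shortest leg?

Leg distances:
Alpha→Bravo: 76.2 km
Bravo→Charlie: 63.8 km
Charlie→Delta: 149.6 km
Delta→Echo: 140.1 km
The shortest leg is Bravo–Charlie at 63.8 km.

Bravo–Charlie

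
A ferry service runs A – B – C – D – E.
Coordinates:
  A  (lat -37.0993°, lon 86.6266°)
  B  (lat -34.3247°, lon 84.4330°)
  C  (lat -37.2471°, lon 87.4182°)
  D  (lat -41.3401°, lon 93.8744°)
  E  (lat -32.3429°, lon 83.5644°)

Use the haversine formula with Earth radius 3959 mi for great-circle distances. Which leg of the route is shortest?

A–B

Leg distances:
A→B: 227.8 mi
B→C: 262.2 mi
C→D: 446.1 mi
D→E: 842.3 mi
The shortest leg is A–B at 227.8 mi.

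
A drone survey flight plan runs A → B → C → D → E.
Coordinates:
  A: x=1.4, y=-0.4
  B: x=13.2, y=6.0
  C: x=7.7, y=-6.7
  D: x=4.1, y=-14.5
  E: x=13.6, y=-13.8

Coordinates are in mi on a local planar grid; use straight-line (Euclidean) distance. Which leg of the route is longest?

Leg distances:
A→B: 13.4 mi
B→C: 13.8 mi
C→D: 8.6 mi
D→E: 9.5 mi
The longest leg is B–C at 13.8 mi.

B–C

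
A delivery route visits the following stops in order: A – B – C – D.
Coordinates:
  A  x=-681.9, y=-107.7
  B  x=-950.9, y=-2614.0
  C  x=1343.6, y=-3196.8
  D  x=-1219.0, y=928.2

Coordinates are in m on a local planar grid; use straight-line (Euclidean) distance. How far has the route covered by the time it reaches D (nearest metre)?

9744 m

Leg distances:
A→B: 2520.7 m  (cumulative 2520.7 m)
B→C: 2367.4 m  (cumulative 4888.1 m)
C→D: 4856.2 m  (cumulative 9744.2 m)
Cumulative distance at D ≈ 9744 m.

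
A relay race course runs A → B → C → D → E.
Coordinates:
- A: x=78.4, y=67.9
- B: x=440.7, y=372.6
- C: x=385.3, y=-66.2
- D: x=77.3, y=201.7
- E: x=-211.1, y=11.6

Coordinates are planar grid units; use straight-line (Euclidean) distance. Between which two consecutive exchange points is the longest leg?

Leg distances:
A→B: 473.4
B→C: 442.3
C→D: 408.2
D→E: 345.4
The longest leg is A–B at 473.4.

A–B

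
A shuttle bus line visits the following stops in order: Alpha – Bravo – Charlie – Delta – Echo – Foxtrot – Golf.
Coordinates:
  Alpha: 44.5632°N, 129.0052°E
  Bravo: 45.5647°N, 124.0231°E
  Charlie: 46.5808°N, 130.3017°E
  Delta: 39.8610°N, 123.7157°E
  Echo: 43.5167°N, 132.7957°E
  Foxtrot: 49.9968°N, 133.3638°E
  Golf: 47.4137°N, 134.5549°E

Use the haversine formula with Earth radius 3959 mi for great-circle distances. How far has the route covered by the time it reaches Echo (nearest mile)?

Leg distances:
Alpha→Bravo: 252.8 mi  (cumulative 252.8 mi)
Bravo→Charlie: 309.0 mi  (cumulative 561.7 mi)
Charlie→Delta: 570.1 mi  (cumulative 1131.8 mi)
Delta→Echo: 531.9 mi  (cumulative 1663.7 mi)
Cumulative distance at Echo ≈ 1664 mi.

1664 mi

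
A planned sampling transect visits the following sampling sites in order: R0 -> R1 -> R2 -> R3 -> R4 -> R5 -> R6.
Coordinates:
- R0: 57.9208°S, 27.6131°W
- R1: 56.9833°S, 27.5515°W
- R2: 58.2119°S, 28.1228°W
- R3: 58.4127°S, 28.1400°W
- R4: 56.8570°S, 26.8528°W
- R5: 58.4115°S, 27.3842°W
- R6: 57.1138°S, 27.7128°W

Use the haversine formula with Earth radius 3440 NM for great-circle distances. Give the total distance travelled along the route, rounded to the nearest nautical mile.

420 NM

Leg distances:
R0→R1: 56.3 NM  (cumulative 56.3 NM)
R1→R2: 76.0 NM  (cumulative 132.3 NM)
R2→R3: 12.1 NM  (cumulative 144.4 NM)
R3→R4: 102.2 NM  (cumulative 246.6 NM)
R4→R5: 94.9 NM  (cumulative 341.4 NM)
R5→R6: 78.6 NM  (cumulative 420.1 NM)
Total route length ≈ 420 NM.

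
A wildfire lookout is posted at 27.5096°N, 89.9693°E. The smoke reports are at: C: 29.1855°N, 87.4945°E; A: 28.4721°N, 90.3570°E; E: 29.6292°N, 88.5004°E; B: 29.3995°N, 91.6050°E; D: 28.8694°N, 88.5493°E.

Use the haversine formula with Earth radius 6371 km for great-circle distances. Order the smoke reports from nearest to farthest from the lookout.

A, D, B, E, C

Distance from the lookout at 27.5096°N, 89.9693°E to each:
A 28.4721°N, 90.3570°E: 113.6 km
D 28.8694°N, 88.5493°E: 205.5 km
B 29.3995°N, 91.6050°E: 264.1 km
E 29.6292°N, 88.5004°E: 275.9 km
C 29.1855°N, 87.4945°E: 305.6 km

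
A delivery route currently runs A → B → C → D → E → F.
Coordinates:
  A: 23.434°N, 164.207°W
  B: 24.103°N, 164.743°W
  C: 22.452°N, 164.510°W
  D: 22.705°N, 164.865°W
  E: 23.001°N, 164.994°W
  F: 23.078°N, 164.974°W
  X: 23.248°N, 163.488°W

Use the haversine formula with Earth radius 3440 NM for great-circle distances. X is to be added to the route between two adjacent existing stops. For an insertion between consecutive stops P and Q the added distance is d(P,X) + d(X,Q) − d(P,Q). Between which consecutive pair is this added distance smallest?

Added distance for inserting X between each consecutive pair:
A–B: 77.4 NM
B–C: 60.1 NM
C–D: 132.0 NM
D–E: 148.1 NM
E–F: 162.4 NM
Smallest added distance is 60.1 NM, inserting between B and C.

between B and C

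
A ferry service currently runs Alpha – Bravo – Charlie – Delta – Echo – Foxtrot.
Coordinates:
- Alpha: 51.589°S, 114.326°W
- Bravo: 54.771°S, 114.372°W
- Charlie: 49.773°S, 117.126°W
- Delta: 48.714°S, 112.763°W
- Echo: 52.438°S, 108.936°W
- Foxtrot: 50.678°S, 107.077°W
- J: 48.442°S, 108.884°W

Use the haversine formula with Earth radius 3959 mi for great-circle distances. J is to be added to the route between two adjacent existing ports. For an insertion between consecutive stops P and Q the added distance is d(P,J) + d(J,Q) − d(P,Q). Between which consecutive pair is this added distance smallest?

between Delta and Echo

Added distance for inserting J between each consecutive pair:
Alpha–Bravo: 601.4 mi
Bravo–Charlie: 515.7 mi
Charlie–Delta: 352.1 mi
Delta–Echo: 147.3 mi
Echo–Foxtrot: 305.1 mi
Smallest added distance is 147.3 mi, inserting between Delta and Echo.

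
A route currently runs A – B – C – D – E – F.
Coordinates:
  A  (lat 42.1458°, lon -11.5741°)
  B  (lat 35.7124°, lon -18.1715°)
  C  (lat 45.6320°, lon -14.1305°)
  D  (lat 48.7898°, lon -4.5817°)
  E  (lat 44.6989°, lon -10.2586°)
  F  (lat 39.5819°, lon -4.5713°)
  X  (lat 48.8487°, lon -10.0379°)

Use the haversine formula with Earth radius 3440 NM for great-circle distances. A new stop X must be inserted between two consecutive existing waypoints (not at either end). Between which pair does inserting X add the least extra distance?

Added distance for inserting X between each consecutive pair:
A–B: 780.1 NM
B–C: 498.3 NM
C–D: 38.1 NM
D–E: 126.2 NM
E–F: 455.1 NM
Smallest added distance is 38.1 NM, inserting between C and D.

between C and D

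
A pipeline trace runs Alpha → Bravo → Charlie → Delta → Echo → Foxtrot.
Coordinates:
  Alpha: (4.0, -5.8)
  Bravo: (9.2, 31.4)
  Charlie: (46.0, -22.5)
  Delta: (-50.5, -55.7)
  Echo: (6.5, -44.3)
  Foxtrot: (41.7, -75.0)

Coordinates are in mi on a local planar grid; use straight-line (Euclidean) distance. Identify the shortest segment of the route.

Alpha–Bravo

Leg distances:
Alpha→Bravo: 37.6 mi
Bravo→Charlie: 65.3 mi
Charlie→Delta: 102.1 mi
Delta→Echo: 58.1 mi
Echo→Foxtrot: 46.7 mi
The shortest leg is Alpha–Bravo at 37.6 mi.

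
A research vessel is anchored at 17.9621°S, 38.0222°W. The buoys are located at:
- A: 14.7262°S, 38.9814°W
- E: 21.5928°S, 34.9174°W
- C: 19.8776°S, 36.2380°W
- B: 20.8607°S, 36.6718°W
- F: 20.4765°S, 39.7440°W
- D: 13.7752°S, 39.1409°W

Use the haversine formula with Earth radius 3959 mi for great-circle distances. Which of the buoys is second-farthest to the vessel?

D

Distance to each, sorted:
E: 322.0 mi
D: 298.7 mi
A: 232.5 mi
B: 218.8 mi
F: 206.9 mi
C: 176.4 mi
The second-farthest is D at 298.7 mi.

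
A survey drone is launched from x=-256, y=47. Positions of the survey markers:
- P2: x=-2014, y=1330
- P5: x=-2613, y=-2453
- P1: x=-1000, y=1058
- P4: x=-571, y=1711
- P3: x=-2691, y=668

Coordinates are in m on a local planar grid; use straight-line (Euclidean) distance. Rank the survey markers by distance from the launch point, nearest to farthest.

P1, P4, P2, P3, P5

Distance from the launch point at x=-256, y=47 to each:
P1 x=-1000, y=1058: 1255.3 m
P4 x=-571, y=1711: 1693.6 m
P2 x=-2014, y=1330: 2176.4 m
P3 x=-2691, y=668: 2512.9 m
P5 x=-2613, y=-2453: 3435.9 m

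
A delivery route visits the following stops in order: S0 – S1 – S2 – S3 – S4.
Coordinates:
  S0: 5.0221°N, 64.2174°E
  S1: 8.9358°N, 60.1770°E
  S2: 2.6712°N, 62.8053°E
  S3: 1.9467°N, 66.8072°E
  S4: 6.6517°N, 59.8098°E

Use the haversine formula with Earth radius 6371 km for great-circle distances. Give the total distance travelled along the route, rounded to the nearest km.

2765 km

Leg distances:
S0→S1: 623.0 km  (cumulative 623.0 km)
S1→S2: 754.8 km  (cumulative 1377.8 km)
S2→S3: 451.9 km  (cumulative 1829.7 km)
S3→S4: 935.6 km  (cumulative 2765.3 km)
Total route length ≈ 2765 km.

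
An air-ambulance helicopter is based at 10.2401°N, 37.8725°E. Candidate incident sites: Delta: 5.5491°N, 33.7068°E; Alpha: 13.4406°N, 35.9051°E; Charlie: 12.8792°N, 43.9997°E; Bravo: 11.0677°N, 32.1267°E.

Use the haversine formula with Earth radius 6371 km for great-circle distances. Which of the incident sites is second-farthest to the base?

Distance to each, sorted:
Charlie: 729.1 km
Delta: 694.6 km
Bravo: 634.6 km
Alpha: 415.3 km
The second-farthest is Delta at 694.6 km.

Delta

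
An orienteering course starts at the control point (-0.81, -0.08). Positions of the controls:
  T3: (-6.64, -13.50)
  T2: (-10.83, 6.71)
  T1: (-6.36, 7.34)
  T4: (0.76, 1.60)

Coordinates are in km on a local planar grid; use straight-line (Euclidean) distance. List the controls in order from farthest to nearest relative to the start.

T3, T2, T1, T4

Distances from the start:
T3 (-6.64, -13.50): 14.6 km
T2 (-10.83, 6.71): 12.1 km
T1 (-6.36, 7.34): 9.3 km
T4 (0.76, 1.60): 2.3 km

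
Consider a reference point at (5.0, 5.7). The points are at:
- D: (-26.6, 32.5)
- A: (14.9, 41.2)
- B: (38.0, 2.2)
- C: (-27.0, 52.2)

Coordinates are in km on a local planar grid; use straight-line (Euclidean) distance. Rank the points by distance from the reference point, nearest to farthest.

Distances from the reference point:
B (38.0, 2.2): 33.2 km
A (14.9, 41.2): 36.9 km
D (-26.6, 32.5): 41.4 km
C (-27.0, 52.2): 56.4 km

B, A, D, C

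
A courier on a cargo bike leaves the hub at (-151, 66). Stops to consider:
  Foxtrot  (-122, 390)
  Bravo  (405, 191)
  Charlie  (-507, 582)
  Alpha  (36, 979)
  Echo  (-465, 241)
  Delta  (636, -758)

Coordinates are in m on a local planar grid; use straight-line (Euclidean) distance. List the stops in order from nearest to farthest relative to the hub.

Distance from the hub at (-151, 66) to each:
Foxtrot (-122, 390): 325.3 m
Echo (-465, 241): 359.5 m
Bravo (405, 191): 569.9 m
Charlie (-507, 582): 626.9 m
Alpha (36, 979): 932.0 m
Delta (636, -758): 1139.4 m

Foxtrot, Echo, Bravo, Charlie, Alpha, Delta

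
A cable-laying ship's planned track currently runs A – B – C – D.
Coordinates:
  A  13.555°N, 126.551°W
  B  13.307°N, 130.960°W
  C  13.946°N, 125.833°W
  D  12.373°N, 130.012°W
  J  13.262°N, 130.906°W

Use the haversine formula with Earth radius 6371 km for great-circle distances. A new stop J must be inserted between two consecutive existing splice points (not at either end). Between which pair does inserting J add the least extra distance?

between A and B

Added distance for inserting J between each consecutive pair:
A–B: 2.2 km
B–C: 2.6 km
C–D: 206.9 km
Smallest added distance is 2.2 km, inserting between A and B.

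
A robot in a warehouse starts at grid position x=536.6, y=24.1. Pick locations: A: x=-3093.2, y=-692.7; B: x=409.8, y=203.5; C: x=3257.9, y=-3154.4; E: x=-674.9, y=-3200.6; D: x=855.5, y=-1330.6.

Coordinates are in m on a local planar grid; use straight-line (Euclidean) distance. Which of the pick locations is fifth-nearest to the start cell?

C

Distances from the start cell (x=536.6, y=24.1):
B: 219.7 m
D: 1391.7 m
E: 3444.8 m
A: 3699.9 m
C: 4184.3 m
The fifth-nearest is C at 4184.3 m.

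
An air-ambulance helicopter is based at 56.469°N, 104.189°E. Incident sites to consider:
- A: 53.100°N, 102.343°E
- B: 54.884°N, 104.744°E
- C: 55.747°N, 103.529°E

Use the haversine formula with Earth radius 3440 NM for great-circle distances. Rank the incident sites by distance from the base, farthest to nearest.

Computing each great-circle distance from 56.469°N, 104.189°E:
A 53.100°N, 102.343°E: 212.1 NM
B 54.884°N, 104.744°E: 97.0 NM
C 55.747°N, 103.529°E: 48.7 NM

A, B, C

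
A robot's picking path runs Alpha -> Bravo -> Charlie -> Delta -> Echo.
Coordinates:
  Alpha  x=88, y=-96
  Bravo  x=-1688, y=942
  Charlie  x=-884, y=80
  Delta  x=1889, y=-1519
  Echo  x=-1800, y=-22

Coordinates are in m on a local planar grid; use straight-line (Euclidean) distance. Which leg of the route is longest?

Leg distances:
Alpha→Bravo: 2057.1 m
Bravo→Charlie: 1178.8 m
Charlie→Delta: 3201.0 m
Delta→Echo: 3981.2 m
The longest leg is Delta–Echo at 3981.2 m.

Delta–Echo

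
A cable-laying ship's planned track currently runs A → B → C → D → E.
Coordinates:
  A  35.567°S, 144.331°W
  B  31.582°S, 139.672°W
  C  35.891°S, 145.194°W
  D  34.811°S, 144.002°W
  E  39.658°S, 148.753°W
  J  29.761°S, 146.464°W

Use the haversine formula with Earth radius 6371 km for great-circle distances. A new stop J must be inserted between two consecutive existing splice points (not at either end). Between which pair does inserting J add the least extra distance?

Added distance for inserting J between each consecutive pair:
A–B: 737.6 km
B–C: 672.2 km
C–D: 1137.6 km
D–E: 1044.0 km
Smallest added distance is 672.2 km, inserting between B and C.

between B and C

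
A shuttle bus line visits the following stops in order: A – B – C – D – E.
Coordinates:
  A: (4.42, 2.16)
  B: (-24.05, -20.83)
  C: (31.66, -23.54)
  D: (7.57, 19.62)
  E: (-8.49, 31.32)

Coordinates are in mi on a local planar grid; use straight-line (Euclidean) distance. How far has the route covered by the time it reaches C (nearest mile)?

Leg distances:
A→B: 36.6 mi  (cumulative 36.6 mi)
B→C: 55.8 mi  (cumulative 92.4 mi)
Cumulative distance at C ≈ 92 mi.

92 mi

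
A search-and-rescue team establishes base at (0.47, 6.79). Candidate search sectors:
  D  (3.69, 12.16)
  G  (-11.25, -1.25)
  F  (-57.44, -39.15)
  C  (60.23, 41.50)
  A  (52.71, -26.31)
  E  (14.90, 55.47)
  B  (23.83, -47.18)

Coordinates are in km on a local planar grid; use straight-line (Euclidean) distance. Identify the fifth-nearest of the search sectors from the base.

Distances from the base ((0.47, 6.79)):
D: 6.3 km
G: 14.2 km
E: 50.8 km
B: 58.8 km
A: 61.8 km
C: 69.1 km
F: 73.9 km
The fifth-nearest is A at 61.8 km.

A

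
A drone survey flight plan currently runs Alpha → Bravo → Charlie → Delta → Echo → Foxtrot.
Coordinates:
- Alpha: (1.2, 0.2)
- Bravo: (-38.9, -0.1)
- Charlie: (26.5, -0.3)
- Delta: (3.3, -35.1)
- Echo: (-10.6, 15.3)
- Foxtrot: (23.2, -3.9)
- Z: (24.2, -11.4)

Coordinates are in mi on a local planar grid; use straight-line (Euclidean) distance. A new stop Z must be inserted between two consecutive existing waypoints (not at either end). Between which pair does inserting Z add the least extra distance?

Added distance for inserting Z between each consecutive pair:
Alpha–Bravo: 49.8 mi
Bravo–Charlie: 10.0 mi
Charlie–Delta: 1.1 mi
Delta–Echo: 23.2 mi
Echo–Foxtrot: 12.6 mi
Smallest added distance is 1.1 mi, inserting between Charlie and Delta.

between Charlie and Delta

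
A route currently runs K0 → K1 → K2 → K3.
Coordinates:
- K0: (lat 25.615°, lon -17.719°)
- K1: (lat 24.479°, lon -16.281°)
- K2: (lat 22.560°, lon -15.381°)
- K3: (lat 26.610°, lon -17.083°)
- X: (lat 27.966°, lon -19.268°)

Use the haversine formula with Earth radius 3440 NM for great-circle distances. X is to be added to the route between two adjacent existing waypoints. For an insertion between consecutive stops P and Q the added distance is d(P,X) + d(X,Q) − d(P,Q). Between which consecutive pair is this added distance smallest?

between K2 and K3

Added distance for inserting X between each consecutive pair:
K0–K1: 324.0 NM
K1–K2: 525.7 NM
K2–K3: 269.0 NM
Smallest added distance is 269.0 NM, inserting between K2 and K3.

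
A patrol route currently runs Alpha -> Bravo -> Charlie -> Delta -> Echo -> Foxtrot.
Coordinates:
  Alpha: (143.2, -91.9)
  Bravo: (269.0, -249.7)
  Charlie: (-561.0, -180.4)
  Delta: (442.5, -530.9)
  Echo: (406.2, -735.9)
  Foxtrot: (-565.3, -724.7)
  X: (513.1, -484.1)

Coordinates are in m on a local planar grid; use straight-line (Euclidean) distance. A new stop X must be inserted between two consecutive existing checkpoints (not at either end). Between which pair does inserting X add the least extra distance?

Added distance for inserting X between each consecutive pair:
Alpha–Bravo: 675.7 m
Bravo–Charlie: 621.7 m
Charlie–Delta: 138.0 m
Delta–Echo: 150.1 m
Echo–Foxtrot: 406.9 m
Smallest added distance is 138.0 m, inserting between Charlie and Delta.

between Charlie and Delta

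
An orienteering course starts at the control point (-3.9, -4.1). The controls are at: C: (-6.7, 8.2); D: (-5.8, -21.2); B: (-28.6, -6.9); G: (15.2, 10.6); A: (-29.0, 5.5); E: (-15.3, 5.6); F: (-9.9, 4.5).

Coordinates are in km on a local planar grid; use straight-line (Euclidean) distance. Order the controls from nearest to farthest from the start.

Distance from the start at (-3.9, -4.1) to each:
F (-9.9, 4.5): 10.5 km
C (-6.7, 8.2): 12.6 km
E (-15.3, 5.6): 15.0 km
D (-5.8, -21.2): 17.2 km
G (15.2, 10.6): 24.1 km
B (-28.6, -6.9): 24.9 km
A (-29.0, 5.5): 26.9 km

F, C, E, D, G, B, A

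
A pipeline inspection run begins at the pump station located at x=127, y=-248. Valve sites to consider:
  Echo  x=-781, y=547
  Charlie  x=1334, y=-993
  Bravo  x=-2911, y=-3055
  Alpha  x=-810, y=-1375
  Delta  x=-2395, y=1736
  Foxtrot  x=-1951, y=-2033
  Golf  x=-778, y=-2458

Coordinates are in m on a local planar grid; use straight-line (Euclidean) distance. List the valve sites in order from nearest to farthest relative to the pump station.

Computing each straight-line distance from x=127, y=-248:
Echo x=-781, y=547: 1206.9 m
Charlie x=1334, y=-993: 1418.4 m
Alpha x=-810, y=-1375: 1465.6 m
Golf x=-778, y=-2458: 2388.1 m
Foxtrot x=-1951, y=-2033: 2739.4 m
Delta x=-2395, y=1736: 3208.9 m
Bravo x=-2911, y=-3055: 4136.3 m

Echo, Charlie, Alpha, Golf, Foxtrot, Delta, Bravo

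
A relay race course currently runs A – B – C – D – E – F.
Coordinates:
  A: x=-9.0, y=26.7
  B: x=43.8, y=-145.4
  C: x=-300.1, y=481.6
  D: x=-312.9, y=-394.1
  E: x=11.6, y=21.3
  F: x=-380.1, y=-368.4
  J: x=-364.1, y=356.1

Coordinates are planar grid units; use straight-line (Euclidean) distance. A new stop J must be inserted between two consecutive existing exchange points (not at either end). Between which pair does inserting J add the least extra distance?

Added distance for inserting J between each consecutive pair:
A–B: 950.8
B–C: 72.2
C–D: 17.0
D–E: 728.1
E–F: 675.4
Smallest added distance is 17.0, inserting between C and D.

between C and D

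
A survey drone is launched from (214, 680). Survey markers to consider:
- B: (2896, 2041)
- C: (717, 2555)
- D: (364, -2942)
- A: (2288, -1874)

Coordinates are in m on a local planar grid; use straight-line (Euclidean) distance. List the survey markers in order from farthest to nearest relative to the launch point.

D, A, B, C

Distances from the launch point:
D (364, -2942): 3625.1 m
A (2288, -1874): 3290.0 m
B (2896, 2041): 3007.6 m
C (717, 2555): 1941.3 m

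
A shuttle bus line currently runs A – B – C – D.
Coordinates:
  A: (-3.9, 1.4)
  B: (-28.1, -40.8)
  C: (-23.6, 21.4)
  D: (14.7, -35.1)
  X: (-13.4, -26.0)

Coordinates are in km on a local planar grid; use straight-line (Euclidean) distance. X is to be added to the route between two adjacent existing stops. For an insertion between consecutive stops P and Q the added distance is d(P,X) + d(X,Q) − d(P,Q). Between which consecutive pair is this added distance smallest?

between A and B

Added distance for inserting X between each consecutive pair:
A–B: 1.2 km
B–C: 7.0 km
C–D: 9.8 km
Smallest added distance is 1.2 km, inserting between A and B.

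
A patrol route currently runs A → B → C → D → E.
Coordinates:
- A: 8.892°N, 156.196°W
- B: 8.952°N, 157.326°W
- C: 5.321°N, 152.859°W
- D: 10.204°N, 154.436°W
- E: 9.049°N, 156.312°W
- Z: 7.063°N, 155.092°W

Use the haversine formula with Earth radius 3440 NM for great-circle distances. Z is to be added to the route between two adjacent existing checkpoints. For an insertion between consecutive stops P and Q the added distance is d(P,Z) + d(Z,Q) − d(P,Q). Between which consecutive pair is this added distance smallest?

between B and C

Added distance for inserting Z between each consecutive pair:
A–B: 235.5 NM
B–C: 0.1 NM
C–D: 54.2 NM
D–E: 201.2 NM
Smallest added distance is 0.1 NM, inserting between B and C.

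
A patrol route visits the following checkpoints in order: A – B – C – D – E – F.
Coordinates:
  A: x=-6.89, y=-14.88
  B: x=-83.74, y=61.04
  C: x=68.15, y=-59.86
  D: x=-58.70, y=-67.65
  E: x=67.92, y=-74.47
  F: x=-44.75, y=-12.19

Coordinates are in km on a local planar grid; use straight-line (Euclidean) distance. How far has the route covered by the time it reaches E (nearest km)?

556 km

Leg distances:
A→B: 108.0 km  (cumulative 108.0 km)
B→C: 194.1 km  (cumulative 302.2 km)
C→D: 127.1 km  (cumulative 429.2 km)
D→E: 126.8 km  (cumulative 556.1 km)
Cumulative distance at E ≈ 556 km.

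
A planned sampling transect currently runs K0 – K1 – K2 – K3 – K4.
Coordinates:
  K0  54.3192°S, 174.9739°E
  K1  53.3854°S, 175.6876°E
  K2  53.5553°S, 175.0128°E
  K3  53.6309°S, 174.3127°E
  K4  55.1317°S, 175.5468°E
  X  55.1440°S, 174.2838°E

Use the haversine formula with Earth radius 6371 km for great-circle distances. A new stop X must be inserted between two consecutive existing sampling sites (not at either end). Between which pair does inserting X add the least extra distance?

Added distance for inserting X between each consecutive pair:
K0–K1: 203.7 km
K1–K2: 350.1 km
K2–K3: 304.2 km
K3–K4: 63.5 km
Smallest added distance is 63.5 km, inserting between K3 and K4.

between K3 and K4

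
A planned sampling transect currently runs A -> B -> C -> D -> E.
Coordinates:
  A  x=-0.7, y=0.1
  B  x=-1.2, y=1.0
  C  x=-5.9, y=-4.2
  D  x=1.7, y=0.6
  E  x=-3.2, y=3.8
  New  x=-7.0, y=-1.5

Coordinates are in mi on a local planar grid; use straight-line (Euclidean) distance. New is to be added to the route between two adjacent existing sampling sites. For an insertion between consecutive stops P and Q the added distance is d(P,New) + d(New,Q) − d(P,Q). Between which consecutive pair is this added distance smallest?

Added distance for inserting New between each consecutive pair:
A–B: 11.8 mi
B–C: 2.2 mi
C–D: 2.9 mi
D–E: 9.6 mi
Smallest added distance is 2.2 mi, inserting between B and C.

between B and C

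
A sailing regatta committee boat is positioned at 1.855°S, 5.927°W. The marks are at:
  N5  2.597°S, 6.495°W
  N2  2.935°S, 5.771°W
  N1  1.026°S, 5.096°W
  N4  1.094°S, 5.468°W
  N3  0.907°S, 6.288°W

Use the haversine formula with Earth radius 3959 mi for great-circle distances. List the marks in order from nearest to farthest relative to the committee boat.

N4, N5, N3, N2, N1

Distance from the committee boat at 1.855°S, 5.927°W to each:
N4 1.094°S, 5.468°W: 61.4 mi
N5 2.597°S, 6.495°W: 64.5 mi
N3 0.907°S, 6.288°W: 70.1 mi
N2 2.935°S, 5.771°W: 75.4 mi
N1 1.026°S, 5.096°W: 81.1 mi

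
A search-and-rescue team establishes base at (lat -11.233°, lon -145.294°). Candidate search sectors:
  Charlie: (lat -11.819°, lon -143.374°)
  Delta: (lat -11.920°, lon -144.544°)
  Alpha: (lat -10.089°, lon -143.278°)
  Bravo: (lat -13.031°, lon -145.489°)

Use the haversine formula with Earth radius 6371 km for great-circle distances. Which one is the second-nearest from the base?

Bravo

Distances from the base ((lat -11.233°, lon -145.294°)):
Delta: 111.8 km
Bravo: 201.0 km
Charlie: 219.1 km
Alpha: 254.4 km
The second-nearest is Bravo at 201.0 km.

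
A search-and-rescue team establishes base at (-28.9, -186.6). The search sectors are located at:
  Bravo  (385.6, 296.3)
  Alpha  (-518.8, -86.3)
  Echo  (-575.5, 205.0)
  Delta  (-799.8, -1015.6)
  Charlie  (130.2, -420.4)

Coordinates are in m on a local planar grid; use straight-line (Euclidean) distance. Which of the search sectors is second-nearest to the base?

Alpha

Distance to each, sorted:
Charlie: 282.8 m
Alpha: 500.1 m
Bravo: 636.4 m
Echo: 672.4 m
Delta: 1132.0 m
The second-nearest is Alpha at 500.1 m.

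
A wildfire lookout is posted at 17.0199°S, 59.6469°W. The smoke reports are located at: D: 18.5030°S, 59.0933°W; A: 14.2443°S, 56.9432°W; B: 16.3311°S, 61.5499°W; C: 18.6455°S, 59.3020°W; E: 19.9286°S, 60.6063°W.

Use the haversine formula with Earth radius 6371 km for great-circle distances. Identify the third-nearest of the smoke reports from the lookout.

B

Distances from the lookout (17.0199°S, 59.6469°W):
D: 175.0 km
C: 184.4 km
B: 216.7 km
E: 338.9 km
A: 423.1 km
The third-nearest is B at 216.7 km.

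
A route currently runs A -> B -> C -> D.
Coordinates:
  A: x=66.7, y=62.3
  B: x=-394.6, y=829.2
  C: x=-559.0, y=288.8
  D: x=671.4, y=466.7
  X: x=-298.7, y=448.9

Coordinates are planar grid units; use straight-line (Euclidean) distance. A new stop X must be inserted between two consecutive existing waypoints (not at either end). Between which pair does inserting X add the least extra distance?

between A and B

Added distance for inserting X between each consecutive pair:
A–B: 29.2
B–C: 132.9
C–D: 32.7
Smallest added distance is 29.2, inserting between A and B.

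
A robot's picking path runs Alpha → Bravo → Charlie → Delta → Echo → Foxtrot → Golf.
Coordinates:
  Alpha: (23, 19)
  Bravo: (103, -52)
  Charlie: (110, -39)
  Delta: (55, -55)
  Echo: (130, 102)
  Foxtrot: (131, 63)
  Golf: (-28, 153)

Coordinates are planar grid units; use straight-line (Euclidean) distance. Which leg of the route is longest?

Leg distances:
Alpha→Bravo: 107.0
Bravo→Charlie: 14.8
Charlie→Delta: 57.3
Delta→Echo: 174.0
Echo→Foxtrot: 39.0
Foxtrot→Golf: 182.7
The longest leg is Foxtrot–Golf at 182.7.

Foxtrot–Golf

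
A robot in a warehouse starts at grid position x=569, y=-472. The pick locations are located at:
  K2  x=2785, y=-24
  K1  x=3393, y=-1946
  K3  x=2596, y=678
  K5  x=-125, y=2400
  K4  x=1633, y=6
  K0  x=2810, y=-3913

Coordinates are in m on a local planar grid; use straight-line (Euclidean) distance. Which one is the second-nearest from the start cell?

Distances from the start cell (x=569, y=-472):
K4: 1166.4 m
K2: 2260.8 m
K3: 2330.5 m
K5: 2954.7 m
K1: 3185.5 m
K0: 4106.4 m
The second-nearest is K2 at 2260.8 m.

K2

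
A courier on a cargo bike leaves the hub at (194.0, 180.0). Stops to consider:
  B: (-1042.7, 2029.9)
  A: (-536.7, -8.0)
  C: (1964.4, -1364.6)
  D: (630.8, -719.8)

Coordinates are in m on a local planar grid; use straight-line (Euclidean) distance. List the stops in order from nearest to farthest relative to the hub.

A, D, B, C

Distance from the hub at (194.0, 180.0) to each:
A (-536.7, -8.0): 754.5 m
D (630.8, -719.8): 1000.2 m
B (-1042.7, 2029.9): 2225.2 m
C (1964.4, -1364.6): 2349.5 m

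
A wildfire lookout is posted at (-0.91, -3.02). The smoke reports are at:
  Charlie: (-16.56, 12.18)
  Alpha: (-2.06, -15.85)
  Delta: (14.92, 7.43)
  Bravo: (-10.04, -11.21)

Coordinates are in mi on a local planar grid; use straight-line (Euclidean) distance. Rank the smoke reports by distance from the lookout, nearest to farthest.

Bravo, Alpha, Delta, Charlie

Distances from the lookout:
Bravo (-10.04, -11.21): 12.3 mi
Alpha (-2.06, -15.85): 12.9 mi
Delta (14.92, 7.43): 19.0 mi
Charlie (-16.56, 12.18): 21.8 mi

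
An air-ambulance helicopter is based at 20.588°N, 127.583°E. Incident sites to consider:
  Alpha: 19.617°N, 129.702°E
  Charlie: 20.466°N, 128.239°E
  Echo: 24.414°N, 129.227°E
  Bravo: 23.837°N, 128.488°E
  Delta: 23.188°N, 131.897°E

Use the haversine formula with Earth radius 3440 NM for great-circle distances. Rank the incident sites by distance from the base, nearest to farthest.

Computing each great-circle distance from 20.588°N, 127.583°E:
Charlie 20.466°N, 128.239°E: 37.6 NM
Alpha 19.617°N, 129.702°E: 132.9 NM
Bravo 23.837°N, 128.488°E: 201.4 NM
Echo 24.414°N, 129.227°E: 247.1 NM
Delta 23.188°N, 131.897°E: 286.6 NM

Charlie, Alpha, Bravo, Echo, Delta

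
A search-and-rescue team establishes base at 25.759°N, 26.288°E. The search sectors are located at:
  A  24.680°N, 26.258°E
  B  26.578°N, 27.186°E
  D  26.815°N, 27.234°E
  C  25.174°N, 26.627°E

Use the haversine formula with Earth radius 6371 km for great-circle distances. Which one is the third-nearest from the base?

B

Distances from the base (25.759°N, 26.288°E):
C: 73.4 km
A: 120.0 km
B: 127.8 km
D: 150.6 km
The third-nearest is B at 127.8 km.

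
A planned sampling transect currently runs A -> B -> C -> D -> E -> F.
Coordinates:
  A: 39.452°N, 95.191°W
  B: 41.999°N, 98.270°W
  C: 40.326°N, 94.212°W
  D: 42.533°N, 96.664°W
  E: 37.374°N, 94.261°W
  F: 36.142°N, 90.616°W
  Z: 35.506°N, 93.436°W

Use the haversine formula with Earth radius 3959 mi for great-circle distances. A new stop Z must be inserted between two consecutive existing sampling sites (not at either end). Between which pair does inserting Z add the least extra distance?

between E and F

Added distance for inserting Z between each consecutive pair:
A–B: 569.0 mi
B–C: 613.7 mi
C–D: 652.7 mi
D–E: 273.9 mi
E–F: 82.0 mi
Smallest added distance is 82.0 mi, inserting between E and F.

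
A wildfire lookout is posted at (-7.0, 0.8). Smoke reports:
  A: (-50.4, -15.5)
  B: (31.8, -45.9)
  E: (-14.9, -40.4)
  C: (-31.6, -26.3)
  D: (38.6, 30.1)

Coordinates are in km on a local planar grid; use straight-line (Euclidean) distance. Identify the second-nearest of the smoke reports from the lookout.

Distance to each, sorted:
C: 36.6 km
E: 42.0 km
A: 46.4 km
D: 54.2 km
B: 60.7 km
The second-nearest is E at 42.0 km.

E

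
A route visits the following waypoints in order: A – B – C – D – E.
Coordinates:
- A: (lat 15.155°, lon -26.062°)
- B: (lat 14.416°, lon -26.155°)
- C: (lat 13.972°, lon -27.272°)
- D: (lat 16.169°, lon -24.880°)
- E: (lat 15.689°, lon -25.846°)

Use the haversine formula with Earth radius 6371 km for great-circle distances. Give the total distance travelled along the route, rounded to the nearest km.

684 km

Leg distances:
A→B: 82.8 km  (cumulative 82.8 km)
B→C: 130.1 km  (cumulative 212.9 km)
C→D: 354.4 km  (cumulative 567.4 km)
D→E: 116.3 km  (cumulative 683.6 km)
Total route length ≈ 684 km.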